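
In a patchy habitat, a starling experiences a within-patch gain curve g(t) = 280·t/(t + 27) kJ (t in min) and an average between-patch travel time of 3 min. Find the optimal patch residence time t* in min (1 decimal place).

Optimal t* satisfies g'(t*) = g(t*)/(T + t*).
g'(t) = 280·27/(t + 27)². Setting 280·27/(t+27)² = 280t/[(t+27)(3+t)] gives 27(3+t) = t(t+27), so t² = 27×3 = 81.
t* = √81 = 9 min.

9.0 min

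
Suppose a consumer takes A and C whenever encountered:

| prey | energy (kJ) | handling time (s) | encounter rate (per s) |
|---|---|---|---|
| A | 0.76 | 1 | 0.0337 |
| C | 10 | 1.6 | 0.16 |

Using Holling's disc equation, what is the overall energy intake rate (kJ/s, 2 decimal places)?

Energy encountered per unit search time: 0.0337×0.76 + 0.16×10 = 1.626 kJ/s.
Handling time per unit search time: 0.0337×1 + 0.16×1.6 = 0.2897.
Rate = 1.626/(1 + 0.2897) = 1.26 kJ/s.

1.26 kJ/s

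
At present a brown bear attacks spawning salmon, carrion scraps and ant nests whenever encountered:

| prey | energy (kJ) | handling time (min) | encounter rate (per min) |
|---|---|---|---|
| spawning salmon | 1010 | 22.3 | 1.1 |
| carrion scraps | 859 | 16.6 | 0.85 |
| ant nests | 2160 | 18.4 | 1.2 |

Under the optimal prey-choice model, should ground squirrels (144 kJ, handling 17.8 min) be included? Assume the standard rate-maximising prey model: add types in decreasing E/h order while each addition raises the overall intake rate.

Intake rate on the current diet: R = (1.1×1010 + 0.85×859 + 1.2×2160) / (1 + 1.1×22.3 + 0.85×16.6 + 1.2×18.4) = 4433/61.72 = 71.83 kJ/min.
ground squirrels: E/h = 144/17.8 = 8.09 kJ/min.
8.09 < 71.83, so adding ground squirrels would lower the average — exclude it.

No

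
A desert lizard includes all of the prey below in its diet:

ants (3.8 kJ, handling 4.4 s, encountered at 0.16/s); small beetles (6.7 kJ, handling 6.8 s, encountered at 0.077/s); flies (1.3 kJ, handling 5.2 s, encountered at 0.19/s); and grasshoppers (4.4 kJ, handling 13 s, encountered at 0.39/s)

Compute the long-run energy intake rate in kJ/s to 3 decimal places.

0.373 kJ/s

Energy encountered per unit search time: 0.16×3.8 + 0.077×6.7 + 0.19×1.3 + 0.39×4.4 = 3.087 kJ/s.
Handling time per unit search time: 0.16×4.4 + 0.077×6.8 + 0.19×5.2 + 0.39×13 = 7.286.
Rate = 3.087/(1 + 7.286) = 0.3726 kJ/s.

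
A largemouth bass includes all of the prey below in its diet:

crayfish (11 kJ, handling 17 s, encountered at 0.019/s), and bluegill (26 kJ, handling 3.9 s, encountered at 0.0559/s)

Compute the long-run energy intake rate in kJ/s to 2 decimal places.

Energy encountered per unit search time: 0.019×11 + 0.0559×26 = 1.662 kJ/s.
Handling time per unit search time: 0.019×17 + 0.0559×3.9 = 0.541.
Rate = 1.662/(1 + 0.541) = 1.079 kJ/s.

1.08 kJ/s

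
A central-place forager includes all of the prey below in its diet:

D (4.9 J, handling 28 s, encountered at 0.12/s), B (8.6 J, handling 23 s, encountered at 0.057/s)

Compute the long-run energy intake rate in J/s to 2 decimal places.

Energy encountered per unit search time: 0.12×4.9 + 0.057×8.6 = 1.078 J/s.
Handling time per unit search time: 0.12×28 + 0.057×23 = 4.671.
Rate = 1.078/(1 + 4.671) = 0.1901 J/s.

0.19 J/s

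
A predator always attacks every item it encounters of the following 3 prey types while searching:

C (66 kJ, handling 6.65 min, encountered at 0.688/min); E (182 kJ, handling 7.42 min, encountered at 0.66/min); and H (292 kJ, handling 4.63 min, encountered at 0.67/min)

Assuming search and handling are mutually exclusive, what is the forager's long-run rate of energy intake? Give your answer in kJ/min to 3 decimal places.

Energy encountered per unit search time: 0.688×66 + 0.66×182 + 0.67×292 = 361.2 kJ/min.
Handling time per unit search time: 0.688×6.65 + 0.66×7.42 + 0.67×4.63 = 12.57.
Rate = 361.2/(1 + 12.57) = 26.61 kJ/min.

26.606 kJ/min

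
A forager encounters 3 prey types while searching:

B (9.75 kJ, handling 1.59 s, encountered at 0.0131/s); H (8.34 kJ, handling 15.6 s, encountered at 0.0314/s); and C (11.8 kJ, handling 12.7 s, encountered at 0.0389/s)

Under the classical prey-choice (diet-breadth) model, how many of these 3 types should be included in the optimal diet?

E/h in descending order: B 6.13, C 0.929, H 0.535 kJ/s. The optimal diet is the largest prefix of this list for which every included type satisfies E_i/h_i > R on the types above it.
Rate on top 1: 0.1251. C: 0.929 > 0.1251 → include.
Rate on top 2: 0.3873. H: 0.535 > 0.3873 → include.
Optimal diet: B, C, H — 3 of 3 types.

3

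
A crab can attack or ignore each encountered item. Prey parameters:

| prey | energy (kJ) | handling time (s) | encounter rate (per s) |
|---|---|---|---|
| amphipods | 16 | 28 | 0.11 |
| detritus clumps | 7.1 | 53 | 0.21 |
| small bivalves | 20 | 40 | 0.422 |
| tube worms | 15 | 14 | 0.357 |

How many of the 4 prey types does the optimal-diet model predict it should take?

1

E/h in descending order: tube worms 1.07, amphipods 0.571, small bivalves 0.5, detritus clumps 0.134 kJ/s. The optimal diet is the largest prefix of this list for which every included type satisfies E_i/h_i > R on the types above it.
Rate on top 1: 0.8928. amphipods: 0.571 < 0.8928 → exclude; stop.
Optimal diet: tube worms — 1 of 4 types.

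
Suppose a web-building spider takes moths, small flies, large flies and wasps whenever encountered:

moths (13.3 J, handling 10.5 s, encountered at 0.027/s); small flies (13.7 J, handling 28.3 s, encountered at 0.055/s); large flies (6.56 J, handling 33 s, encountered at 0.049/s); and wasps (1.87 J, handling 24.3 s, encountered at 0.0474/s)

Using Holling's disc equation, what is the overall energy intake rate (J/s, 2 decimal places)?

R = (0.027×13.3 + 0.055×13.7 + 0.049×6.56 + 0.0474×1.87) / (1 + 0.027×10.5 + 0.055×28.3 + 0.049×33 + 0.0474×24.3) = 1.523/5.609 = 0.2715 J/s.

0.27 J/s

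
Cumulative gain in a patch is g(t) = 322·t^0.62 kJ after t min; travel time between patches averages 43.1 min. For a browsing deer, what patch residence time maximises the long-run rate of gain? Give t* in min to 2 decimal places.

Optimal t* satisfies g'(t*) = g(t*)/(T + t*).
g'(t) = 0.62·322·t^-0.38. Setting 0.62·322·t^-0.38 = 322·t^0.62/(43.1+t) gives 0.62(43.1+t) = t, so 0.38·t = 0.62×43.1.
t* = 0.62×43.1/0.38 = 70.32 min.

70.32 min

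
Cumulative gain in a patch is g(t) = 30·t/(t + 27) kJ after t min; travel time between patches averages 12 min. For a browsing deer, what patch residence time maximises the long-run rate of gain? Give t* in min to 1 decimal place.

18.0 min

Optimal t* satisfies g'(t*) = g(t*)/(T + t*).
g'(t) = 30·27/(t + 27)². Setting 30·27/(t+27)² = 30t/[(t+27)(12+t)] gives 27(12+t) = t(t+27), so t² = 27×12 = 324.
t* = √324 = 18 min.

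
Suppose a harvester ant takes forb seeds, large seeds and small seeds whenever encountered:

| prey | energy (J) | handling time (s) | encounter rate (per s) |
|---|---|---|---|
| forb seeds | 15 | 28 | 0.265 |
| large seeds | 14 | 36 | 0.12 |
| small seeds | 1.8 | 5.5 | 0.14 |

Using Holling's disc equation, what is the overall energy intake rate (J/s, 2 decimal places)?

R = Σλ_iE_i / (1 + Σλ_ih_i)
Numerator: 0.265×15 + 0.12×14 + 0.14×1.8 = 5.907
Denominator: 1 + 0.265×28 + 0.12×36 + 0.14×5.5 = 13.51
R = 5.907/13.51 = 0.4372 J/s

0.44 J/s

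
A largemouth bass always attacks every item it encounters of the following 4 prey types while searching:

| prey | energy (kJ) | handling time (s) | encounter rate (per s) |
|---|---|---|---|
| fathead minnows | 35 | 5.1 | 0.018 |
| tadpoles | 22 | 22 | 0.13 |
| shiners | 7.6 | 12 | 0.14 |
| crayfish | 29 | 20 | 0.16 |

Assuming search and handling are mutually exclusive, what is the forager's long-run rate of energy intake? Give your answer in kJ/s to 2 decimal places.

Energy encountered per unit search time: 0.018×35 + 0.13×22 + 0.14×7.6 + 0.16×29 = 9.194 kJ/s.
Handling time per unit search time: 0.018×5.1 + 0.13×22 + 0.14×12 + 0.16×20 = 7.832.
Rate = 9.194/(1 + 7.832) = 1.041 kJ/s.

1.04 kJ/s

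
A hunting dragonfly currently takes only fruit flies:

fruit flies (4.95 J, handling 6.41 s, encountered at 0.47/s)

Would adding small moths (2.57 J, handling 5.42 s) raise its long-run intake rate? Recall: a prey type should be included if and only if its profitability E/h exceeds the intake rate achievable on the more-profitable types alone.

No

Current rate: (0.47×4.95)/(1 + 0.47×6.41) = 0.5798 J/s.
Profitability of small moths: 2.57/5.42 = 0.4742 J/s.
Since 0.4742 < R, time spent handling small moths is better spent searching.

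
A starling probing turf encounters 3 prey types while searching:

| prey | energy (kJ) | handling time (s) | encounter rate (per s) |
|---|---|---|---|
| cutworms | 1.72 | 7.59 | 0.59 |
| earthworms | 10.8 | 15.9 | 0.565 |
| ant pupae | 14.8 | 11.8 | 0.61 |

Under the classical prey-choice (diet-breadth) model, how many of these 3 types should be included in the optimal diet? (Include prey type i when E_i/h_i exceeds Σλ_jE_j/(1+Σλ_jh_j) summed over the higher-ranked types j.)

Profitabilities (E/h, kJ/s): ant pupae 1.25, earthworms 0.679, cutworms 0.227. Add prey in this order while the next type's profitability exceeds the intake rate on those already taken.
Rate on top 1: 1.101. earthworms: 0.679 < 1.101 → exclude; stop.
Optimal diet: ant pupae — 1 of 3 types.

1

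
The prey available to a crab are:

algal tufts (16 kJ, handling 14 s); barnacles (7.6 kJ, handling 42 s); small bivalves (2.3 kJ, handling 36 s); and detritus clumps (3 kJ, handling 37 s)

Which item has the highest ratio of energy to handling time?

algal tufts

Profitability E/h (kJ/s): algal tufts = 16/14 = 1.14, barnacles = 7.6/42 = 0.181, small bivalves = 2.3/36 = 0.0639, detritus clumps = 3/37 = 0.0811.
Ranked: algal tufts > barnacles > detritus clumps > small bivalves.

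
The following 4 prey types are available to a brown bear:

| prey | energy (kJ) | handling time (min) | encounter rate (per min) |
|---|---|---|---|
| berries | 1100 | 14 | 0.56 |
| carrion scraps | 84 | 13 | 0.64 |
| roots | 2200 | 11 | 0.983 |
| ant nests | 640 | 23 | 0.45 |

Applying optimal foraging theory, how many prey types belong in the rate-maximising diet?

Profitabilities (E/h, kJ/min): roots 200, berries 78.6, ant nests 27.8, carrion scraps 6.46. Add prey in this order while the next type's profitability exceeds the intake rate on those already taken.
Rate on top 1: 183.1. berries: 78.6 < 183.1 → exclude; stop.
Optimal diet: roots — 1 of 4 types.

1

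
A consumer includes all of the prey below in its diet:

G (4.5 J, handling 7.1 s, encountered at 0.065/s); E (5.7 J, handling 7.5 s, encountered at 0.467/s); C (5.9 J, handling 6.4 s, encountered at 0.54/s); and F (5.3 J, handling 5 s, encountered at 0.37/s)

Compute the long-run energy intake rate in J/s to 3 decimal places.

Energy encountered per unit search time: 0.065×4.5 + 0.467×5.7 + 0.54×5.9 + 0.37×5.3 = 8.101 J/s.
Handling time per unit search time: 0.065×7.1 + 0.467×7.5 + 0.54×6.4 + 0.37×5 = 9.27.
Rate = 8.101/(1 + 9.27) = 0.7888 J/s.

0.789 J/s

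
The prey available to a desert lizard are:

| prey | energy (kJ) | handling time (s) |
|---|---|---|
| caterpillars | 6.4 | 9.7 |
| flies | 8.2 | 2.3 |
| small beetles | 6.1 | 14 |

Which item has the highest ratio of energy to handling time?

flies

Profitability E/h (kJ/s): caterpillars = 6.4/9.7 = 0.66, flies = 8.2/2.3 = 3.57, small beetles = 6.1/14 = 0.436.
Ranked: flies > caterpillars > small beetles.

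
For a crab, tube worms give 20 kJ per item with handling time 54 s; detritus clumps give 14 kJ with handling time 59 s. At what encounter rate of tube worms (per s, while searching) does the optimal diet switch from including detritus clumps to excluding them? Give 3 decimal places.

0.033 per s

Drop detritus clumps once their profitability E₂/h₂ falls below the rate achievable on tube worms alone: E₂/h₂ = λE₁/(1 + λh₁).
Solve for λ: λE₁h₂ = E₂(1 + λh₁) → λ(E₁h₂ − E₂h₁) = E₂ → λ = E₂/(E₁h₂ − E₂h₁).
λ = 14/(20×59 − 14×54) = 14/424 = 0.03302 per s.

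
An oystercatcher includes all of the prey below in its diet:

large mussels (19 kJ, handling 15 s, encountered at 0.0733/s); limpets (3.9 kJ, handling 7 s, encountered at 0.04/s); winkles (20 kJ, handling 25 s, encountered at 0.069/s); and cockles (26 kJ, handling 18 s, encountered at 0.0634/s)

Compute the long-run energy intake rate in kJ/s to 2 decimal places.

0.87 kJ/s

R = Σλ_iE_i / (1 + Σλ_ih_i)
Numerator: 0.0733×19 + 0.04×3.9 + 0.069×20 + 0.0634×26 = 4.577
Denominator: 1 + 0.0733×15 + 0.04×7 + 0.069×25 + 0.0634×18 = 5.246
R = 4.577/5.246 = 0.8725 kJ/s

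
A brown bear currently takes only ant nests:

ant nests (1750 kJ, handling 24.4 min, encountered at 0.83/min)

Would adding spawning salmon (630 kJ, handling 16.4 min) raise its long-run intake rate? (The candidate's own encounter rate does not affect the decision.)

No

Current rate: (0.83×1750)/(1 + 0.83×24.4) = 68.35 kJ/min.
Profitability of spawning salmon: 630/16.4 = 38.41 kJ/min.
38.41 < 68.35, so adding spawning salmon would lower the average — exclude it.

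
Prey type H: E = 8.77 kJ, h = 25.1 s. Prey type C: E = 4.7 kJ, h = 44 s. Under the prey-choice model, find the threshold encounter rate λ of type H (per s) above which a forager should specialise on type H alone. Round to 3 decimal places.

0.018 per s

Drop type C once their profitability E₂/h₂ falls below the rate achievable on type H alone: E₂/h₂ = λE₁/(1 + λh₁).
Solve for λ: λE₁h₂ = E₂(1 + λh₁) → λ(E₁h₂ − E₂h₁) = E₂ → λ = E₂/(E₁h₂ − E₂h₁).
λ = 4.7/(8.77×44 − 4.7×25.1) = 4.7/267.9 = 0.01754 per s.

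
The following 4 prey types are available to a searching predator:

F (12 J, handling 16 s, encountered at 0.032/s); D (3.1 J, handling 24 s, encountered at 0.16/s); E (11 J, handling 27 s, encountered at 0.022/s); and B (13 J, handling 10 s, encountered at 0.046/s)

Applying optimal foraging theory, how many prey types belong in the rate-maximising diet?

2

Rank by E/h (J/s): B 1.3, F 0.75, E 0.407, D 0.129. Include each in turn until the next type's E/h falls below the running intake rate.
Rate on top 1: 0.4096. F: 0.75 > 0.4096 → include.
Rate on top 2: 0.498. E: 0.407 < 0.498 → exclude; stop.
Optimal diet: B, F — 2 of 4 types.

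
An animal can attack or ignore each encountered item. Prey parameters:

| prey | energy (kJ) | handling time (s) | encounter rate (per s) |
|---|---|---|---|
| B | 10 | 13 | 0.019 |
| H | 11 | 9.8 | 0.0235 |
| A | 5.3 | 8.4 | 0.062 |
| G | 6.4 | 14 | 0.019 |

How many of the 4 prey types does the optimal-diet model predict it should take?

E/h in descending order: H 1.12, B 0.769, A 0.631, G 0.457 kJ/s. The optimal diet is the largest prefix of this list for which every included type satisfies E_i/h_i > R on the types above it.
Rate on top 1: 0.2101. B: 0.769 > 0.2101 → include.
Rate on top 2: 0.3036. A: 0.631 > 0.3036 → include.
Rate on top 3: 0.3889. G: 0.457 > 0.3889 → include.
Optimal diet: H, B, A, G — 4 of 4 types.

4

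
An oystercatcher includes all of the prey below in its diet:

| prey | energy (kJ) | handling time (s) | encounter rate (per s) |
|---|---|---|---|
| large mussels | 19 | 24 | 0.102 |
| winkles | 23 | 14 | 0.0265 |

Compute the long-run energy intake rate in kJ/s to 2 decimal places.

Energy encountered per unit search time: 0.102×19 + 0.0265×23 = 2.547 kJ/s.
Handling time per unit search time: 0.102×24 + 0.0265×14 = 2.819.
Rate = 2.547/(1 + 2.819) = 0.6671 kJ/s.

0.67 kJ/s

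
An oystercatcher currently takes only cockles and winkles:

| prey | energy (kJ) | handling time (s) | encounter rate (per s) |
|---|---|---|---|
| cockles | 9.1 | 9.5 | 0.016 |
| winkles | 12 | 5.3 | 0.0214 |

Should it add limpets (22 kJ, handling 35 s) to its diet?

Intake rate on the current diet: R = (0.016×9.1 + 0.0214×12) / (1 + 0.016×9.5 + 0.0214×5.3) = 0.4024/1.265 = 0.318 kJ/s.
Profitability of limpets: 22/35 = 0.6286 kJ/s.
Since 0.6286 > R, including limpets increases the long-run rate.

Yes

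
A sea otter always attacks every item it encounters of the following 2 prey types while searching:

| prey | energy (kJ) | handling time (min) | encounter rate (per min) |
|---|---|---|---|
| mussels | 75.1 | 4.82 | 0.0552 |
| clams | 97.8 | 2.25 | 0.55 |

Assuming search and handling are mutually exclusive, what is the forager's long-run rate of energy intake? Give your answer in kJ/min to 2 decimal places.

23.14 kJ/min

Energy encountered per unit search time: 0.0552×75.1 + 0.55×97.8 = 57.94 kJ/min.
Handling time per unit search time: 0.0552×4.82 + 0.55×2.25 = 1.504.
Rate = 57.94/(1 + 1.504) = 23.14 kJ/min.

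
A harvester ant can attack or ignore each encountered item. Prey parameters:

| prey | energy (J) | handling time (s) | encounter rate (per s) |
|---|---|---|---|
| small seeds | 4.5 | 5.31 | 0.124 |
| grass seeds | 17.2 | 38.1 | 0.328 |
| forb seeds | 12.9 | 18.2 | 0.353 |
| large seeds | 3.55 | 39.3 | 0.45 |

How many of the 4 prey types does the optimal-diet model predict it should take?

Rank by E/h (J/s): small seeds 0.847, forb seeds 0.709, grass seeds 0.451, large seeds 0.0903. Include each in turn until the next type's E/h falls below the running intake rate.
Rate on top 1: 0.3365. forb seeds: 0.709 > 0.3365 → include.
Rate on top 2: 0.6324. grass seeds: 0.451 < 0.6324 → exclude; stop.
Optimal diet: small seeds, forb seeds — 2 of 4 types.

2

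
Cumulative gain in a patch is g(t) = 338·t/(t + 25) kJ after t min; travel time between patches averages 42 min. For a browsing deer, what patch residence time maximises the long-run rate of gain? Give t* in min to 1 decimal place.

32.4 min

By the marginal value theorem, leave when the instantaneous gain rate g'(t) equals the habitat-wide average g(t)/(T + t).
g'(t) = 338·25/(t + 25)². Setting 338·25/(t+25)² = 338t/[(t+25)(42+t)] gives 25(42+t) = t(t+25), so t² = 25×42 = 1050.
t* = √1050 = 32.4 min.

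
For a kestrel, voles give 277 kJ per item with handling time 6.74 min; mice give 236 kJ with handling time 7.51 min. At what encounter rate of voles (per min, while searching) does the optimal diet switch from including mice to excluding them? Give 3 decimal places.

Drop mice once their profitability E₂/h₂ falls below the rate achievable on voles alone: E₂/h₂ = λE₁/(1 + λh₁).
Solve for λ: λE₁h₂ = E₂(1 + λh₁) → λ(E₁h₂ − E₂h₁) = E₂ → λ = E₂/(E₁h₂ − E₂h₁).
λ = 236/(277×7.51 − 236×6.74) = 236/489.6 = 0.482 per min.

0.482 per min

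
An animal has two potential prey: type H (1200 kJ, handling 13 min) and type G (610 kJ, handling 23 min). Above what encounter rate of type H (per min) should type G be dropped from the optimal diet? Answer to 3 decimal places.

0.031 per min

At the threshold, the rate on type H alone equals the profitability of type G: λ·1200/(1 + λ·13) = 610/23 = 26.52.
Rearranging, λ(1200 − 26.52×13) = 26.52, so λ = 26.52/855.2 = 0.03101 per min.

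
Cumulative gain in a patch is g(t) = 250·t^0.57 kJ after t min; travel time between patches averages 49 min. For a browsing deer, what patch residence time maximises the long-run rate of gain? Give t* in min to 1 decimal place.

65.0 min

By the marginal value theorem, leave when the instantaneous gain rate g'(t) equals the habitat-wide average g(t)/(T + t).
g'(t) = 0.57·250·t^-0.43. Setting 0.57·250·t^-0.43 = 250·t^0.57/(49+t) gives 0.57(49+t) = t, so 0.43·t = 0.57×49.
t* = 0.57×49/0.43 = 64.95 min.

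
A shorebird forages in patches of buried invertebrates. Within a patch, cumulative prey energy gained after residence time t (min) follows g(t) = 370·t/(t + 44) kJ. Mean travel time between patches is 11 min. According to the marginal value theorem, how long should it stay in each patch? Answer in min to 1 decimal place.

22.0 min

Maximise g(t)/(T+t): set derivative to zero → g'(t)(T+t) = g(t).
g'(t) = 370·44/(t + 44)². Setting 370·44/(t+44)² = 370t/[(t+44)(11+t)] gives 44(11+t) = t(t+44), so t² = 44×11 = 484.
t* = √484 = 22 min.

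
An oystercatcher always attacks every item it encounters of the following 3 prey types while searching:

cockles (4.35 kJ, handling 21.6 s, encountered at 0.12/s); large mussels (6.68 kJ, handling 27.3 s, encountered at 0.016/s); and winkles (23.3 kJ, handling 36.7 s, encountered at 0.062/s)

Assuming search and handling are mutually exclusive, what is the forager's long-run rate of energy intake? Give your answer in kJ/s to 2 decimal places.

0.33 kJ/s

Energy encountered per unit search time: 0.12×4.35 + 0.016×6.68 + 0.062×23.3 = 2.073 kJ/s.
Handling time per unit search time: 0.12×21.6 + 0.016×27.3 + 0.062×36.7 = 5.304.
Rate = 2.073/(1 + 5.304) = 0.3289 kJ/s.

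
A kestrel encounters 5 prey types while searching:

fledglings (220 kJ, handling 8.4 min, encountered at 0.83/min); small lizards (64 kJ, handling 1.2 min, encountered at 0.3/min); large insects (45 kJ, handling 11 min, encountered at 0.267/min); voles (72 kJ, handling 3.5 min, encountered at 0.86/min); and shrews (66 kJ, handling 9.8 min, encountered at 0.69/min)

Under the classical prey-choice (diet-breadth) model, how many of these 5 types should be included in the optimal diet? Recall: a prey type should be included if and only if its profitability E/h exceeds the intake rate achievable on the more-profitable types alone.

2

E/h in descending order: small lizards 53.3, fledglings 26.2, voles 20.6, shrews 6.73, large insects 4.09 kJ/min. The optimal diet is the largest prefix of this list for which every included type satisfies E_i/h_i > R on the types above it.
Rate on top 1: 14.12. fledglings: 26.2 > 14.12 → include.
Rate on top 2: 24.22. voles: 20.6 < 24.22 → exclude; stop.
Optimal diet: small lizards, fledglings — 2 of 5 types.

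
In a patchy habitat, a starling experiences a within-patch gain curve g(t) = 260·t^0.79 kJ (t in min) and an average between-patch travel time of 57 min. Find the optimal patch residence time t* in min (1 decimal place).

214.4 min

Maximise g(t)/(T+t): set derivative to zero → g'(t)(T+t) = g(t).
g'(t) = 0.79·260·t^-0.21. Setting 0.79·260·t^-0.21 = 260·t^0.79/(57+t) gives 0.79(57+t) = t, so 0.21·t = 0.79×57.
t* = 0.79×57/0.21 = 214.4 min.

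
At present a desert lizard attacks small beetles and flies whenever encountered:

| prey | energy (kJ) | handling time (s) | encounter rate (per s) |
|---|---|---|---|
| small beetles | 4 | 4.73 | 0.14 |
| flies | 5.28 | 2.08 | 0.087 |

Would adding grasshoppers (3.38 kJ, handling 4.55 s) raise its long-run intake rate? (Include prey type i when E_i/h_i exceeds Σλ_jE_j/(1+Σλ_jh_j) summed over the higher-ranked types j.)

Yes

On small beetles and flies alone, R = ΣλE/(1+Σλh) = 1.019/1.843 = 0.5531 kJ/s.
Profitability of grasshoppers: 3.38/4.55 = 0.7429 kJ/s.
0.7429 > 0.5531, so adding grasshoppers raises the average — include it.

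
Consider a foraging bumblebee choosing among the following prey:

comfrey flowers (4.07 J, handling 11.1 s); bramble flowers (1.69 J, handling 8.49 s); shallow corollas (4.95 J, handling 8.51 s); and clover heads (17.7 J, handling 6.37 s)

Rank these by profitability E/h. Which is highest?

Profitability E/h (J/s): comfrey flowers = 4.07/11.1 = 0.367, bramble flowers = 1.69/8.49 = 0.199, shallow corollas = 4.95/8.51 = 0.582, clover heads = 17.7/6.37 = 2.78.
Ranked: clover heads > shallow corollas > comfrey flowers > bramble flowers.

clover heads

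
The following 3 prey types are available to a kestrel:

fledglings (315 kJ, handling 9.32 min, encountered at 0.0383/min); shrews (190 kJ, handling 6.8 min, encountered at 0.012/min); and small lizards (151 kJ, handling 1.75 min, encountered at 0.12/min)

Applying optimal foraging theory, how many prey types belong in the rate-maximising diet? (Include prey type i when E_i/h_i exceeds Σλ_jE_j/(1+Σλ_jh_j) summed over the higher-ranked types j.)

3

E/h in descending order: small lizards 86.3, fledglings 33.8, shrews 27.9 kJ/min. The optimal diet is the largest prefix of this list for which every included type satisfies E_i/h_i > R on the types above it.
Rate on top 1: 14.98. fledglings: 33.8 > 14.98 → include.
Rate on top 2: 19.26. shrews: 27.9 > 19.26 → include.
Optimal diet: small lizards, fledglings, shrews — 3 of 3 types.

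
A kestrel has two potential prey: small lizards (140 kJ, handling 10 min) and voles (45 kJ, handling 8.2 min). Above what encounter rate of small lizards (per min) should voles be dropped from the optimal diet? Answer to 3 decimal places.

The zero-one rule: include voles iff E₂/h₂ > λE₁/(1+λh₁). Equality gives the switch point.
λE₁h₂ = E₂ + λE₂h₁ ⇒ λ = E₂/(E₁h₂ − E₂h₁) = 45/(1148 − 450) = 0.06447 per min.

0.064 per min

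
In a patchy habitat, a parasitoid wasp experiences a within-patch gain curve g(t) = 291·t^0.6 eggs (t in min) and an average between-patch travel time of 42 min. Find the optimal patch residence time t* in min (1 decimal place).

63.0 min

Maximise g(t)/(T+t): set derivative to zero → g'(t)(T+t) = g(t).
g'(t) = 0.6·291·t^-0.4. Setting 0.6·291·t^-0.4 = 291·t^0.6/(42+t) gives 0.6(42+t) = t, so 0.40·t = 0.6×42.
t* = 0.6×42/0.40 = 63 min.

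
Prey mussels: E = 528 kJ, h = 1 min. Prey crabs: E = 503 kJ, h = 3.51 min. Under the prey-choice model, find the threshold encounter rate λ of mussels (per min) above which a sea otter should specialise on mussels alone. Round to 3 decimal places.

Drop crabs once their profitability E₂/h₂ falls below the rate achievable on mussels alone: E₂/h₂ = λE₁/(1 + λh₁).
Solve for λ: λE₁h₂ = E₂(1 + λh₁) → λ(E₁h₂ − E₂h₁) = E₂ → λ = E₂/(E₁h₂ − E₂h₁).
λ = 503/(528×3.51 − 503×1) = 503/1350 = 0.3725 per min.

0.373 per min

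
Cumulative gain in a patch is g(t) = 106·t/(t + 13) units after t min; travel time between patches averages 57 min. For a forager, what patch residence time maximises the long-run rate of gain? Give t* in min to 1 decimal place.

27.2 min

Optimal t* satisfies g'(t*) = g(t*)/(T + t*).
g'(t) = 106·13/(t + 13)². Setting 106·13/(t+13)² = 106t/[(t+13)(57+t)] gives 13(57+t) = t(t+13), so t² = 13×57 = 741.
t* = √741 = 27.22 min.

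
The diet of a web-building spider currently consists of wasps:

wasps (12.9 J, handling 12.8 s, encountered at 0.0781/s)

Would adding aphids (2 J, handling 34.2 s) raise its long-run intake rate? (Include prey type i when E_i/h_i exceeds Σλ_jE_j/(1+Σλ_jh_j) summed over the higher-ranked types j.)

No

On wasps alone, R = ΣλE/(1+Σλh) = 1.007/2 = 0.5038 J/s.
aphids: E/h = 2/34.2 = 0.05848 J/s.
0.05848 < 0.5038, so adding aphids would lower the average — exclude it.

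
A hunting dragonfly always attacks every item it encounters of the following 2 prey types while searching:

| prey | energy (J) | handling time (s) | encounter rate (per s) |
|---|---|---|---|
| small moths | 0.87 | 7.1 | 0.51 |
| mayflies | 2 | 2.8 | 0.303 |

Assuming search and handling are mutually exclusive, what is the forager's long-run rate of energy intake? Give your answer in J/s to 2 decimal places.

R = (0.51×0.87 + 0.303×2) / (1 + 0.51×7.1 + 0.303×2.8) = 1.05/5.469 = 0.1919 J/s.

0.19 J/s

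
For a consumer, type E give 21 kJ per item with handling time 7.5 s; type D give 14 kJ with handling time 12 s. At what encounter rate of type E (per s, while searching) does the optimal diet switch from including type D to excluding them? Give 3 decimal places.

Drop type D once their profitability E₂/h₂ falls below the rate achievable on type E alone: E₂/h₂ = λE₁/(1 + λh₁).
Solve for λ: λE₁h₂ = E₂(1 + λh₁) → λ(E₁h₂ − E₂h₁) = E₂ → λ = E₂/(E₁h₂ − E₂h₁).
λ = 14/(21×12 − 14×7.5) = 14/147 = 0.09524 per s.

0.095 per s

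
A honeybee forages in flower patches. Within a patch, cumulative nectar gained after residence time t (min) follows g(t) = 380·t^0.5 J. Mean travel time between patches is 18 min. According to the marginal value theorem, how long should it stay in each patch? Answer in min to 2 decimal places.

Optimal t* satisfies g'(t*) = g(t*)/(T + t*).
g'(t) = 0.5·380·t^-0.5. Setting 0.5·380·t^-0.5 = 380·t^0.5/(18+t) gives 0.5(18+t) = t, so 0.50·t = 0.5×18.
t* = 0.5×18/0.50 = 18 min.

18.00 min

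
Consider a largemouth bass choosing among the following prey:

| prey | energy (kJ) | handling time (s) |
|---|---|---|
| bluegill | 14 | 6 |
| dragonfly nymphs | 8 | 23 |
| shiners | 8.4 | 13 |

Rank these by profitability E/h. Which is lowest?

dragonfly nymphs

Profitability E/h (kJ/s): bluegill = 14/6 = 2.33, dragonfly nymphs = 8/23 = 0.348, shiners = 8.4/13 = 0.646.
Ranked: bluegill > shiners > dragonfly nymphs.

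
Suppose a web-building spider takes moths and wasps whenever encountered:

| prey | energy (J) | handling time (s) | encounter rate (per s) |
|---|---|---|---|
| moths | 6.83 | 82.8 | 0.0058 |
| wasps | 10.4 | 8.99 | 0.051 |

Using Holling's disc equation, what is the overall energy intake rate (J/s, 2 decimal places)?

Energy encountered per unit search time: 0.0058×6.83 + 0.051×10.4 = 0.57 J/s.
Handling time per unit search time: 0.0058×82.8 + 0.051×8.99 = 0.9387.
Rate = 0.57/(1 + 0.9387) = 0.294 J/s.

0.29 J/s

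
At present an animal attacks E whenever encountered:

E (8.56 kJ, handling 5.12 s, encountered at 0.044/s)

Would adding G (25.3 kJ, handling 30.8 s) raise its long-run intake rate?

Yes

Intake rate on the current diet: R = (0.044×8.56) / (1 + 0.044×5.12) = 0.3766/1.225 = 0.3074 kJ/s.
G: E/h = 25.3/30.8 = 0.8214 kJ/s.
Since 0.8214 > R, including G increases the long-run rate.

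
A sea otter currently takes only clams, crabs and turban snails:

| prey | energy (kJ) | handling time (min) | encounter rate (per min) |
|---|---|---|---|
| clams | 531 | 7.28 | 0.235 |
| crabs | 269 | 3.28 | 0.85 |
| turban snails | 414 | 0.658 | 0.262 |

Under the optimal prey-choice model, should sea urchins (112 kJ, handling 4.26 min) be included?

No

Current rate: (0.235×531 + 0.85×269 + 0.262×414)/(1 + 0.235×7.28 + 0.85×3.28 + 0.262×0.658) = 81.45 kJ/min.
sea urchins: E/h = 112/4.26 = 26.29 kJ/min.
26.29 < 81.45, so adding sea urchins would lower the average — exclude it.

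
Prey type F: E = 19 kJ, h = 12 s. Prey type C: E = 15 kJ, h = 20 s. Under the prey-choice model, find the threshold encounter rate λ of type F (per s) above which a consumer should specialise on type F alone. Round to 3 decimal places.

Drop type C once their profitability E₂/h₂ falls below the rate achievable on type F alone: E₂/h₂ = λE₁/(1 + λh₁).
Solve for λ: λE₁h₂ = E₂(1 + λh₁) → λ(E₁h₂ − E₂h₁) = E₂ → λ = E₂/(E₁h₂ − E₂h₁).
λ = 15/(19×20 − 15×12) = 15/200 = 0.075 per s.

0.075 per s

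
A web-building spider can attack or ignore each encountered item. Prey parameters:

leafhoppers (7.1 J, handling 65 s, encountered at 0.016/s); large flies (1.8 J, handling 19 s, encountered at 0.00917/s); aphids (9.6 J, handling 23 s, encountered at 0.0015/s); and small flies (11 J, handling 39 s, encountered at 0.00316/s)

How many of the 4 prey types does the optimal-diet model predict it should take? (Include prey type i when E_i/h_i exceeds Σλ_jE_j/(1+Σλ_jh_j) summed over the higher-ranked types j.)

4

Profitabilities (E/h, J/s): aphids 0.417, small flies 0.282, leafhoppers 0.109, large flies 0.0947. Add prey in this order while the next type's profitability exceeds the intake rate on those already taken.
Rate on top 1: 0.01392. small flies: 0.282 > 0.01392 → include.
Rate on top 2: 0.04246. leafhoppers: 0.109 > 0.04246 → include.
Rate on top 3: 0.07406. large flies: 0.0947 > 0.07406 → include.
Optimal diet: aphids, small flies, leafhoppers, large flies — 4 of 4 types.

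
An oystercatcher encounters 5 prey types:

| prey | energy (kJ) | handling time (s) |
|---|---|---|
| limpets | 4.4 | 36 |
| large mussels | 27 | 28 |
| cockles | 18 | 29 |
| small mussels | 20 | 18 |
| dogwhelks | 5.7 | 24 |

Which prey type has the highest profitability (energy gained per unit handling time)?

Profitability E/h (kJ/s): limpets = 4.4/36 = 0.122, large mussels = 27/28 = 0.964, cockles = 18/29 = 0.621, small mussels = 20/18 = 1.11, dogwhelks = 5.7/24 = 0.238.
Ranked: small mussels > large mussels > cockles > dogwhelks > limpets.

small mussels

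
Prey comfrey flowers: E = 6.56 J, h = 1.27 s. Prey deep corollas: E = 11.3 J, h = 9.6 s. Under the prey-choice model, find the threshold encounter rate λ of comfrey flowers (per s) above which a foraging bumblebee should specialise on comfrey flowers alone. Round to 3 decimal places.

At the threshold, the rate on comfrey flowers alone equals the profitability of deep corollas: λ·6.56/(1 + λ·1.27) = 11.3/9.6 = 1.177.
Rearranging, λ(6.56 − 1.177×1.27) = 1.177, so λ = 1.177/5.065 = 0.2324 per s.

0.232 per s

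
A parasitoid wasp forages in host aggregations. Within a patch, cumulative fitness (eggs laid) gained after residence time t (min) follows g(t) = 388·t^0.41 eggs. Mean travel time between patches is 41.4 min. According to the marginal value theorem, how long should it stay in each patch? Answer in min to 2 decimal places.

Optimal t* satisfies g'(t*) = g(t*)/(T + t*).
g'(t) = 0.41·388·t^-0.59. Setting 0.41·388·t^-0.59 = 388·t^0.41/(41.4+t) gives 0.41(41.4+t) = t, so 0.59·t = 0.41×41.4.
t* = 0.41×41.4/0.59 = 28.77 min.

28.77 min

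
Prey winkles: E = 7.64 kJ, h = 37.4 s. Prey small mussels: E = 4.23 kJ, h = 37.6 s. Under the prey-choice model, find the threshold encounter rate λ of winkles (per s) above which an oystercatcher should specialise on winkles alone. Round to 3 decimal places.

At the threshold, the rate on winkles alone equals the profitability of small mussels: λ·7.64/(1 + λ·37.4) = 4.23/37.6 = 0.1125.
Rearranging, λ(7.64 − 0.1125×37.4) = 0.1125, so λ = 0.1125/3.433 = 0.03277 per s.

0.033 per s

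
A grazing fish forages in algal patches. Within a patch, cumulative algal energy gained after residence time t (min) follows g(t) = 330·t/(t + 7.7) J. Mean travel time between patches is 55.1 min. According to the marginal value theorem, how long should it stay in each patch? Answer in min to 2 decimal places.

Maximise g(t)/(T+t): set derivative to zero → g'(t)(T+t) = g(t).
g'(t) = 330·7.7/(t + 7.7)². Setting 330·7.7/(t+7.7)² = 330t/[(t+7.7)(55.1+t)] gives 7.7(55.1+t) = t(t+7.7), so t² = 7.7×55.1 = 424.3.
t* = √424.3 = 20.6 min.

20.60 min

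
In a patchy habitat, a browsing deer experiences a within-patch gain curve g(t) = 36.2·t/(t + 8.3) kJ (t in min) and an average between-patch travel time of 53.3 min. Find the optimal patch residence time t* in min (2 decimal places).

21.03 min

Optimal t* satisfies g'(t*) = g(t*)/(T + t*).
g'(t) = 36.2·8.3/(t + 8.3)². Setting 36.2·8.3/(t+8.3)² = 36.2t/[(t+8.3)(53.3+t)] gives 8.3(53.3+t) = t(t+8.3), so t² = 8.3×53.3 = 442.4.
t* = √442.4 = 21.03 min.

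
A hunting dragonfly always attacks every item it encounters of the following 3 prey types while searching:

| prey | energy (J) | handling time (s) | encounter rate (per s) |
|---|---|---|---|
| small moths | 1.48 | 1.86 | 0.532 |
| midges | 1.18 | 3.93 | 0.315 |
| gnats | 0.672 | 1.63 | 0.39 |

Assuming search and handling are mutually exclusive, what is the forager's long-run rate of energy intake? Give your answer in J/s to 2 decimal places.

0.37 J/s

R = (0.532×1.48 + 0.315×1.18 + 0.39×0.672) / (1 + 0.532×1.86 + 0.315×3.93 + 0.39×1.63) = 1.421/3.863 = 0.3679 J/s.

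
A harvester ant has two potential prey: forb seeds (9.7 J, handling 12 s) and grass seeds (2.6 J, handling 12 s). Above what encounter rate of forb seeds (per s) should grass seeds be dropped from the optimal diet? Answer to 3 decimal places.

Drop grass seeds once their profitability E₂/h₂ falls below the rate achievable on forb seeds alone: E₂/h₂ = λE₁/(1 + λh₁).
Solve for λ: λE₁h₂ = E₂(1 + λh₁) → λ(E₁h₂ − E₂h₁) = E₂ → λ = E₂/(E₁h₂ − E₂h₁).
λ = 2.6/(9.7×12 − 2.6×12) = 2.6/85.2 = 0.03052 per s.

0.031 per s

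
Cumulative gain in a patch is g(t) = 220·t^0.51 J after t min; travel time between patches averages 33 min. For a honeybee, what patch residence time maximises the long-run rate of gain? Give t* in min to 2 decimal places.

Optimal t* satisfies g'(t*) = g(t*)/(T + t*).
g'(t) = 0.51·220·t^-0.49. Setting 0.51·220·t^-0.49 = 220·t^0.51/(33+t) gives 0.51(33+t) = t, so 0.49·t = 0.51×33.
t* = 0.51×33/0.49 = 34.35 min.

34.35 min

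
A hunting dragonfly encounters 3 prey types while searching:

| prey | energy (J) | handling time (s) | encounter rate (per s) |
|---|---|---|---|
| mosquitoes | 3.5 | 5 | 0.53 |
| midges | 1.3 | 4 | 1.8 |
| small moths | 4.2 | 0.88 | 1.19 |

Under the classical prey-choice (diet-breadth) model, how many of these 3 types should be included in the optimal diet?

1

E/h in descending order: small moths 4.77, mosquitoes 0.7, midges 0.325 J/s. The optimal diet is the largest prefix of this list for which every included type satisfies E_i/h_i > R on the types above it.
Rate on top 1: 2.441. mosquitoes: 0.7 < 2.441 → exclude; stop.
Optimal diet: small moths — 1 of 3 types.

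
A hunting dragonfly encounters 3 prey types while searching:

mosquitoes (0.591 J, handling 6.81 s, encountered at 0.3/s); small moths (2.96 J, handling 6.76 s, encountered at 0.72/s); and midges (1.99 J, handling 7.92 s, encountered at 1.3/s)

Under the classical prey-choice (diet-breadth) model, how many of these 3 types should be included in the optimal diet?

1

Profitabilities (E/h, J/s): small moths 0.438, midges 0.251, mosquitoes 0.0868. Add prey in this order while the next type's profitability exceeds the intake rate on those already taken.
Rate on top 1: 0.3632. midges: 0.251 < 0.3632 → exclude; stop.
Optimal diet: small moths — 1 of 3 types.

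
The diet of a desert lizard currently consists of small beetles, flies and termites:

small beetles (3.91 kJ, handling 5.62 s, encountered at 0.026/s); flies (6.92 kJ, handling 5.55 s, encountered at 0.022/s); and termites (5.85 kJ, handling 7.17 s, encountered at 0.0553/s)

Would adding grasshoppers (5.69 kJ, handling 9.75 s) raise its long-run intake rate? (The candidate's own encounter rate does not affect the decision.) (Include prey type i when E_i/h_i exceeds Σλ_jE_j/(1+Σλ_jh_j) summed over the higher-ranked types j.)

Current rate: (0.026×3.91 + 0.022×6.92 + 0.0553×5.85)/(1 + 0.026×5.62 + 0.022×5.55 + 0.0553×7.17) = 0.3468 kJ/s.
Profitability of grasshoppers: 5.69/9.75 = 0.5836 kJ/s.
0.5836 > 0.3468, so adding grasshoppers raises the average — include it.

Yes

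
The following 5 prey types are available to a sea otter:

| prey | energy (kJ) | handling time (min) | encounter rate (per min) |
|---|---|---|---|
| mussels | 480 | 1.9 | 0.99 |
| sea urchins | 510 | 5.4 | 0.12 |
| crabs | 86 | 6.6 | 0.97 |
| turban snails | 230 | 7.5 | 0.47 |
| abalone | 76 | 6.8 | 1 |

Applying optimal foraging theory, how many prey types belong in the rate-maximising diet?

1

Rank by E/h (kJ/min): mussels 253, sea urchins 94.4, turban snails 30.7, crabs 13, abalone 11.2. Include each in turn until the next type's E/h falls below the running intake rate.
Rate on top 1: 164.9. sea urchins: 94.4 < 164.9 → exclude; stop.
Optimal diet: mussels — 1 of 5 types.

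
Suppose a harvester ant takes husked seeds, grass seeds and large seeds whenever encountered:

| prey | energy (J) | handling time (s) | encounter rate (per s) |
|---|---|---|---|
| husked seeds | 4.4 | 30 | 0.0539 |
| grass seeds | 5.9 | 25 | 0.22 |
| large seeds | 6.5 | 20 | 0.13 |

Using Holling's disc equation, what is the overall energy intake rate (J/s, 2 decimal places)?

0.22 J/s

R = Σλ_iE_i / (1 + Σλ_ih_i)
Numerator: 0.0539×4.4 + 0.22×5.9 + 0.13×6.5 = 2.38
Denominator: 1 + 0.0539×30 + 0.22×25 + 0.13×20 = 10.72
R = 2.38/10.72 = 0.2221 J/s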